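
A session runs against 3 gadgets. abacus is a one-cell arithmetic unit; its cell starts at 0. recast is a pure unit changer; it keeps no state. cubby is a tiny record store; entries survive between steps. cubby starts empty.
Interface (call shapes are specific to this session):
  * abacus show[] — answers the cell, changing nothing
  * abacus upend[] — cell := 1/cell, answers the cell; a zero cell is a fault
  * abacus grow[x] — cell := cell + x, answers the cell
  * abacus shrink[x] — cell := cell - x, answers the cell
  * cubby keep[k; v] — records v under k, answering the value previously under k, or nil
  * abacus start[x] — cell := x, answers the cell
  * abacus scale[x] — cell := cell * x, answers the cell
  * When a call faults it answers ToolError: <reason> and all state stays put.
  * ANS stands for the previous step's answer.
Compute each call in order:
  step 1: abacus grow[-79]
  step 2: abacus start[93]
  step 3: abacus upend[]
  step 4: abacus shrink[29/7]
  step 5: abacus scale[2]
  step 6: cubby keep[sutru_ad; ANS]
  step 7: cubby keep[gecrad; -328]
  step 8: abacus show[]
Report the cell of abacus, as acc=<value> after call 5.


# 1. abacus grow(x: -79) : -79
# 2. abacus start(x: 93) : 93
# 3. abacus upend() : 1/93
# 4. abacus shrink(x: 29/7) : -2690/651
# 5. abacus scale(x: 2) : -5380/651
# 6. cubby keep(k: sutru_ad, v: ANS) : nil
# 7. cubby keep(k: gecrad, v: -328) : nil
# 8. abacus show() : -5380/651

Answer: acc=-5380/651


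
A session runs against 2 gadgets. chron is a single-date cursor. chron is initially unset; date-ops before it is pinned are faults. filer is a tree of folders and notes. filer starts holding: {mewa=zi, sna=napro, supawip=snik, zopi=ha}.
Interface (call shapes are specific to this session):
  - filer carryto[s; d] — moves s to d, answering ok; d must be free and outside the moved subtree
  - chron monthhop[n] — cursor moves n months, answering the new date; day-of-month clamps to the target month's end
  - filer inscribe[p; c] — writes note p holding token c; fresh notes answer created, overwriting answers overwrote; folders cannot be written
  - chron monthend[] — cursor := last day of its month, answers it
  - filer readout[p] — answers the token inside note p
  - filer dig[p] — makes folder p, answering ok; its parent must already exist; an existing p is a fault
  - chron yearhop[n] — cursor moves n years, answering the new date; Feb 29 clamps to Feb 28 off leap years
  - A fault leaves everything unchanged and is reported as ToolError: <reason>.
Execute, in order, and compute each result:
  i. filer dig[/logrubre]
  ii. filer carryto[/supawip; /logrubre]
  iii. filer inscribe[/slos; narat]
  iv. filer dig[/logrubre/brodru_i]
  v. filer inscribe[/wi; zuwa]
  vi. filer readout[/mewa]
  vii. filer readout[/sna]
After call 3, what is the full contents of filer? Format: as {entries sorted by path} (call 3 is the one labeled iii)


Answer: {logrubre/, mewa=zi, slos=narat, sna=napro, supawip=snik, zopi=ha}

Derivation:
I invoke filer dig(p=/logrubre), and see ok.
Then filer carryto(s=/supawip, d=/logrubre), which returns ToolError: exists.
I invoke filer inscribe(p=/slos, c=narat), — result: created.
Using filer dig(p=/logrubre/brodru_i), giving ok.
Next I call filer inscribe(p=/wi, c=zuwa), and see created.
Calling filer readout(p=/mewa), which returns zi.
Next I call filer readout(p=/sna), → napro.


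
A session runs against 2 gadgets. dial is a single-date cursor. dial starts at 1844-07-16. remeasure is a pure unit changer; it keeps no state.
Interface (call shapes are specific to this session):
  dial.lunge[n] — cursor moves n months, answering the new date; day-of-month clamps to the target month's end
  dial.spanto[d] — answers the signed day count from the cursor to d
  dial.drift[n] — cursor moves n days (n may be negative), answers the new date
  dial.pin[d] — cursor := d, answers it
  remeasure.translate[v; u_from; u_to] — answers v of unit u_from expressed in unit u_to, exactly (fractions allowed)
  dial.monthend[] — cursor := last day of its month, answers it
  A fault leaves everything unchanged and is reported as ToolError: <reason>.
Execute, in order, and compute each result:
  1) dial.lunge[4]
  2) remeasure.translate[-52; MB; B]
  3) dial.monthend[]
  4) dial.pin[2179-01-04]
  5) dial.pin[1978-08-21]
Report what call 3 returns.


Answer: 1844-11-30

Derivation:
Act: dial.lunge[n→4]
Obs: 1844-11-16
Act: remeasure.translate[v→-52; u_from→MB; u_to→B]
Obs: -52000000
Act: dial.monthend[]
Obs: 1844-11-30
Act: dial.pin[d→2179-01-04]
Obs: 2179-01-04
Act: dial.pin[d→1978-08-21]
Obs: 1978-08-21


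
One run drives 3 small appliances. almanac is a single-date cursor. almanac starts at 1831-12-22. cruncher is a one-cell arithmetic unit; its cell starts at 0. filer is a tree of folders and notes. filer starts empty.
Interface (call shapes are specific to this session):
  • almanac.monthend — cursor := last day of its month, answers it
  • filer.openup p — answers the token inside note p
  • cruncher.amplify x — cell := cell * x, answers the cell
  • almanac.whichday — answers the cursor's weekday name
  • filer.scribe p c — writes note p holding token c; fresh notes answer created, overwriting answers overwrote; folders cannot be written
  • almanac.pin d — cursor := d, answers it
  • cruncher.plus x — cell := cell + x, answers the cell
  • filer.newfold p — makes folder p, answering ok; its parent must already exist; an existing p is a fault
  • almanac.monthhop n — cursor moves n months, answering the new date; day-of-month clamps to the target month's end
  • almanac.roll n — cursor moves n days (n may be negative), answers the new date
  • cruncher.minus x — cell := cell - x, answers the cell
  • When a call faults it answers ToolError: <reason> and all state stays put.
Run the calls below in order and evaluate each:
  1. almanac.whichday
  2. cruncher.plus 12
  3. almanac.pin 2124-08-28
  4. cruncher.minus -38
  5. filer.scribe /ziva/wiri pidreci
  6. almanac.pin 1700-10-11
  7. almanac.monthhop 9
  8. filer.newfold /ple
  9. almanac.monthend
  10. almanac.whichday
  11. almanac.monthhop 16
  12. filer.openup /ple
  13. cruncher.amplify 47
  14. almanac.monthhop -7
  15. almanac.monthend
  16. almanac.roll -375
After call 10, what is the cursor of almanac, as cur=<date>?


Answer: cur=1701-07-31

Derivation:
Now I run almanac.whichday, giving Thursday.
I use cruncher.plus on x=12, giving 12.
I invoke almanac.pin on d=2124-08-28, → 2124-08-28.
I try cruncher.minus on x=-38, and observe 50.
Next I call filer.scribe on p=/ziva/wiri, c=pidreci, and observe ToolError: no parent.
I try almanac.pin on d=1700-10-11, and get 1700-10-11.
Then almanac.monthhop on n=9: 1701-07-11.
I use filer.newfold on p=/ple, giving ok.
I call almanac.monthend, and get 1701-07-31.
I call almanac.whichday(), giving Sunday.
Then almanac.monthhop on n=16: 1702-11-30.
Next I call filer.openup on p=/ple: ToolError: is a directory.
I run cruncher.amplify on x=47, and see 2350.
Using almanac.monthhop on n=-7: 1702-04-30.
Invoking almanac.monthend(), and see 1702-04-30.
I call almanac.roll on n=-375: 1701-04-20.


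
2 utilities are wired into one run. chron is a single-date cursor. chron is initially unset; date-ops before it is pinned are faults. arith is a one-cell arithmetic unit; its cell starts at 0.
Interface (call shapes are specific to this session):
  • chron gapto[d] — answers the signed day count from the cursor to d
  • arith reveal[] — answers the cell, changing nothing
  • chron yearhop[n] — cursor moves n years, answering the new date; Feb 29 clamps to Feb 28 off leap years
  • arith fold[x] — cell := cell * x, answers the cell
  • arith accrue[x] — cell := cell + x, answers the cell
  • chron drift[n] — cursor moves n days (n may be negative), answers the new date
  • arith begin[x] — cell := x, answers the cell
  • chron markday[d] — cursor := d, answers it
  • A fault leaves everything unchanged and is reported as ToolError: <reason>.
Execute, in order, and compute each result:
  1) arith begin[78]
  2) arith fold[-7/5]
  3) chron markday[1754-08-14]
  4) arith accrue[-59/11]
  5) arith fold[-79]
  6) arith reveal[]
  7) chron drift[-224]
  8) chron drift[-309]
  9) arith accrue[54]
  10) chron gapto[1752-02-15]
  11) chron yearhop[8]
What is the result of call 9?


// arith begin(x→78) == 78
// arith fold(x→-7/5) == -546/5
// chron markday(d→1754-08-14) == 1754-08-14
// arith accrue(x→-59/11) == -6301/55
// arith fold(x→-79) == 497779/55
// arith reveal() == 497779/55
// chron drift(n→-224) == 1754-01-02
// chron drift(n→-309) == 1753-02-27
// arith accrue(x→54) == 500749/55
// chron gapto(d→1752-02-15) == -378
// chron yearhop(n→8) == 1761-02-27

Answer: 500749/55


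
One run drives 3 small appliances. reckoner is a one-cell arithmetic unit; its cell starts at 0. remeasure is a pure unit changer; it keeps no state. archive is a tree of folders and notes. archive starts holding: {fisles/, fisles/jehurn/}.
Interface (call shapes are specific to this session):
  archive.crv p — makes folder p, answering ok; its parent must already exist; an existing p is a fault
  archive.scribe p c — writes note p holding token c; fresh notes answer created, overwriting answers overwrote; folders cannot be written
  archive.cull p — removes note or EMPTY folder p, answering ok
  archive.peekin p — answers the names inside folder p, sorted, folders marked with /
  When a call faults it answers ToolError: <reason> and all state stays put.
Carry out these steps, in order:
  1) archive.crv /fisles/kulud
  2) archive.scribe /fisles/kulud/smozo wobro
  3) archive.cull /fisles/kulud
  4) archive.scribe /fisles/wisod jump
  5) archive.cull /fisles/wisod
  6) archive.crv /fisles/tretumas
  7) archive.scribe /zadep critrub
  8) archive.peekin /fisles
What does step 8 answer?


Answer: [jehurn/, kulud/, tretumas/]

Derivation:
>> archive.crv(p→/fisles/kulud)
<< ok
>> archive.scribe(p→/fisles/kulud/smozo, c→wobro)
<< created
>> archive.cull(p→/fisles/kulud)
<< ToolError: not empty
>> archive.scribe(p→/fisles/wisod, c→jump)
<< created
>> archive.cull(p→/fisles/wisod)
<< ok
>> archive.crv(p→/fisles/tretumas)
<< ok
>> archive.scribe(p→/zadep, c→critrub)
<< created
>> archive.peekin(p→/fisles)
<< [jehurn/, kulud/, tretumas/]


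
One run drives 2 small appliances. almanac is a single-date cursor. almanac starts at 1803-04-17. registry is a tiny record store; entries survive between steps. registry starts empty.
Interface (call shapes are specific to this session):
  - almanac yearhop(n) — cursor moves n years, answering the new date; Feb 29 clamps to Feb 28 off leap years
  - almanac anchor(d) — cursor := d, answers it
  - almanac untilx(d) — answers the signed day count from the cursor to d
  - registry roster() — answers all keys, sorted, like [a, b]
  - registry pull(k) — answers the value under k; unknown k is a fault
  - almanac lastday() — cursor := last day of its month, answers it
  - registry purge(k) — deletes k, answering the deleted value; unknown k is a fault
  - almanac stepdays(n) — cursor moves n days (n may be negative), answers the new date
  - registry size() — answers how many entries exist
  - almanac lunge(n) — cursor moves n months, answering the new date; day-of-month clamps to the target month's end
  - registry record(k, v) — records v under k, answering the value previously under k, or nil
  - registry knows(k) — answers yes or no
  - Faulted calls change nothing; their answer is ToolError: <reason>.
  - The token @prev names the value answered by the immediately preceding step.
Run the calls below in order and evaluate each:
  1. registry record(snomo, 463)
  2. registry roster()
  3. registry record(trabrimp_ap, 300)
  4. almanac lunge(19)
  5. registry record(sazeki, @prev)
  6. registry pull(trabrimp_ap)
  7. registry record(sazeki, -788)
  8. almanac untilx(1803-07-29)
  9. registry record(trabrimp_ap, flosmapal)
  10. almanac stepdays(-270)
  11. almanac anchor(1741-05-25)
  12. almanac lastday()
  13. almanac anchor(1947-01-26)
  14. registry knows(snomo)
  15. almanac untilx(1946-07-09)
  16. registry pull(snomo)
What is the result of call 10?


Calling registry record passing k='snomo', v='463', which returns nil.
Now I run registry roster, and see [snomo].
I try registry record passing k='trabrimp_ap', v='300', — result: nil.
Invoking almanac lunge passing n='19', and get 1804-11-17.
Calling registry record passing k='sazeki', v='@prev', yielding nil.
Next I call registry pull passing k='trabrimp_ap', and see 300.
Then registry record passing k='sazeki', v='-788', → 1804-11-17.
I run almanac untilx passing d='1803-07-29', yielding -477.
Calling registry record passing k='trabrimp_ap', v='flosmapal', and observe 300.
Now I run almanac stepdays passing n='-270', and see 1804-02-21.
Invoking almanac anchor passing d='1741-05-25', → 1741-05-25.
I invoke almanac lastday, and see 1741-05-31.
I use almanac anchor passing d='1947-01-26', yielding 1947-01-26.
Using registry knows passing k='snomo', — result: yes.
Next I call almanac untilx passing d='1946-07-09', and observe -201.
I run registry pull passing k='snomo', → 463.

Answer: 1804-02-21


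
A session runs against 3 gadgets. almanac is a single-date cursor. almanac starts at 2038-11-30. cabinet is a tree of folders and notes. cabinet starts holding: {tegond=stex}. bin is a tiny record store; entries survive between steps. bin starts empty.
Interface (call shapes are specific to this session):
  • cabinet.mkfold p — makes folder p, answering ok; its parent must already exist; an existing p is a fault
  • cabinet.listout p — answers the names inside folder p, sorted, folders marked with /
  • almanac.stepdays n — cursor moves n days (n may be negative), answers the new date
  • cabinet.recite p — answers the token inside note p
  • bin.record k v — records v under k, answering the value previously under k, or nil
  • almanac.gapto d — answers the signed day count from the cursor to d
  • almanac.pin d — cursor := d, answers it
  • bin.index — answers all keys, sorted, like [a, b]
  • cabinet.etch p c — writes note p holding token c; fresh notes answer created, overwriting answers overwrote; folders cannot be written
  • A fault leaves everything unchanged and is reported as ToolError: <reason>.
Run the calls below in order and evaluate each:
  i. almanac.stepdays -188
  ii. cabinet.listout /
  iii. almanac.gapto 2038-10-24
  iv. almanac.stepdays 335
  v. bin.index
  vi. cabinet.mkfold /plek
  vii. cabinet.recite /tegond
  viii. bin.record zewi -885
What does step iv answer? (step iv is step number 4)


Answer: 2039-04-26

Derivation:
% almanac.stepdays n: -188
[out] 2038-05-26
% cabinet.listout p: /
[out] [tegond]
% almanac.gapto d: 2038-10-24
[out] 151
% almanac.stepdays n: 335
[out] 2039-04-26
% bin.index
[out] []
% cabinet.mkfold p: /plek
[out] ok
% cabinet.recite p: /tegond
[out] stex
% bin.record k: zewi v: -885
[out] nil


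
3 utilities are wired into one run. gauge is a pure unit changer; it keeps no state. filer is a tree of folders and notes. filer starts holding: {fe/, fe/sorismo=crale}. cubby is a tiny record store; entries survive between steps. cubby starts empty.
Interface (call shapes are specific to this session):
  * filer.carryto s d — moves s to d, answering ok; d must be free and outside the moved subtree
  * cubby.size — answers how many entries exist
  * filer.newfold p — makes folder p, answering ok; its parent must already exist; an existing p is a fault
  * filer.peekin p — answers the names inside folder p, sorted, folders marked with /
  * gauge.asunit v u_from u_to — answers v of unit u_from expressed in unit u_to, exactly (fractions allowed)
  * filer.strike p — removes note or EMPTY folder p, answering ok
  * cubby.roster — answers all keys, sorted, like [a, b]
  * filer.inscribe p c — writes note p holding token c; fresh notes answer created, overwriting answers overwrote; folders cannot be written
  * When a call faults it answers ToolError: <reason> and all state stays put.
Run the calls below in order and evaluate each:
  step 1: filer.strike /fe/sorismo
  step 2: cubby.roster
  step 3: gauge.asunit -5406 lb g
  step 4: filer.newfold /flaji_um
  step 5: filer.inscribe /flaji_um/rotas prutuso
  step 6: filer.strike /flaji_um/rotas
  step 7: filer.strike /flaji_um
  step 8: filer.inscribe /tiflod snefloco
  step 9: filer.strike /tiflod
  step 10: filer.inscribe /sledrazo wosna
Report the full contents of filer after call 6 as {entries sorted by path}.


Answer: {fe/, flaji_um/}

Derivation:
I run strike(/fe/sorismo), and observe ok.
I try roster(), and see [].
Now I run asunit(-5406, lb, g), giving -122606017611/50000.
Calling newfold(/flaji_um), — result: ok.
Invoking inscribe(/flaji_um/rotas, prutuso), and see created.
Calling strike(/flaji_um/rotas), giving ok.
Calling strike(/flaji_um), — result: ok.
I try inscribe(/tiflod, snefloco), → created.
Now I run strike(/tiflod), → ok.
Now I run inscribe(/sledrazo, wosna), yielding created.


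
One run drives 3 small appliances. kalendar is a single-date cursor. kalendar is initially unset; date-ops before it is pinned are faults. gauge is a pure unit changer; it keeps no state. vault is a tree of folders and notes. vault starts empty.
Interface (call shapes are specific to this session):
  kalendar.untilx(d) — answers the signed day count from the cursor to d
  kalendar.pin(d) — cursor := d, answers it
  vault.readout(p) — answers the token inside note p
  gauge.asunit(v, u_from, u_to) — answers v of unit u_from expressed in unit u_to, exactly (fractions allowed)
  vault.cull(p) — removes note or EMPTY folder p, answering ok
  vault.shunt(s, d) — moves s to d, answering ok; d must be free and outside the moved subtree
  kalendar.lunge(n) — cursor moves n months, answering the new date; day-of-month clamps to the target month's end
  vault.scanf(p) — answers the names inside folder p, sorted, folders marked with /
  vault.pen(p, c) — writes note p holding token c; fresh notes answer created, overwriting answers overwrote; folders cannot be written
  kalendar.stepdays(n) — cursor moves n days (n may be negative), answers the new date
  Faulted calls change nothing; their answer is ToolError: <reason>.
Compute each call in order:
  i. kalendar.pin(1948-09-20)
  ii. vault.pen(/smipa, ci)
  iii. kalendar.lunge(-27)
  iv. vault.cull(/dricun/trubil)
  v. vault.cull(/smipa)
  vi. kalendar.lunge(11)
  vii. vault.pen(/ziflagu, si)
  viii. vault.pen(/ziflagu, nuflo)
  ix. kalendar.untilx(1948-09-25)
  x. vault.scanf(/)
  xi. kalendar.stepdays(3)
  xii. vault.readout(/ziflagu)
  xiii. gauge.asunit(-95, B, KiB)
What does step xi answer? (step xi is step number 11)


>> kalendar.pin(d→1948-09-20)
<< 1948-09-20
>> vault.pen(p→/smipa, c→ci)
<< created
>> kalendar.lunge(n→-27)
<< 1946-06-20
>> vault.cull(p→/dricun/trubil)
<< ToolError: not found
>> vault.cull(p→/smipa)
<< ok
>> kalendar.lunge(n→11)
<< 1947-05-20
>> vault.pen(p→/ziflagu, c→si)
<< created
>> vault.pen(p→/ziflagu, c→nuflo)
<< overwrote
>> kalendar.untilx(d→1948-09-25)
<< 494
>> vault.scanf(p→/)
<< [ziflagu]
>> kalendar.stepdays(n→3)
<< 1947-05-23
>> vault.readout(p→/ziflagu)
<< nuflo
>> gauge.asunit(v→-95, u_from→B, u_to→KiB)
<< -95/1024

Answer: 1947-05-23


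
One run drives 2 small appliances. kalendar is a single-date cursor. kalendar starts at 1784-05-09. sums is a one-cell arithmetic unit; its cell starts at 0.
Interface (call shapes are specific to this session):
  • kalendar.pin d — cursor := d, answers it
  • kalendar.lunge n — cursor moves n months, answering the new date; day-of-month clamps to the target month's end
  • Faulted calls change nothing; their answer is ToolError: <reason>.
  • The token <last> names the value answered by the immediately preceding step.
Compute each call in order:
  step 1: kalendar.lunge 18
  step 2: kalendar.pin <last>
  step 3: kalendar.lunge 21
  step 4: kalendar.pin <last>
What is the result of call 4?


Answer: 1787-08-09

Derivation:
==> kalendar.lunge(n='18')
<== 1785-11-09
==> kalendar.pin(d='<last>')
<== 1785-11-09
==> kalendar.lunge(n='21')
<== 1787-08-09
==> kalendar.pin(d='<last>')
<== 1787-08-09


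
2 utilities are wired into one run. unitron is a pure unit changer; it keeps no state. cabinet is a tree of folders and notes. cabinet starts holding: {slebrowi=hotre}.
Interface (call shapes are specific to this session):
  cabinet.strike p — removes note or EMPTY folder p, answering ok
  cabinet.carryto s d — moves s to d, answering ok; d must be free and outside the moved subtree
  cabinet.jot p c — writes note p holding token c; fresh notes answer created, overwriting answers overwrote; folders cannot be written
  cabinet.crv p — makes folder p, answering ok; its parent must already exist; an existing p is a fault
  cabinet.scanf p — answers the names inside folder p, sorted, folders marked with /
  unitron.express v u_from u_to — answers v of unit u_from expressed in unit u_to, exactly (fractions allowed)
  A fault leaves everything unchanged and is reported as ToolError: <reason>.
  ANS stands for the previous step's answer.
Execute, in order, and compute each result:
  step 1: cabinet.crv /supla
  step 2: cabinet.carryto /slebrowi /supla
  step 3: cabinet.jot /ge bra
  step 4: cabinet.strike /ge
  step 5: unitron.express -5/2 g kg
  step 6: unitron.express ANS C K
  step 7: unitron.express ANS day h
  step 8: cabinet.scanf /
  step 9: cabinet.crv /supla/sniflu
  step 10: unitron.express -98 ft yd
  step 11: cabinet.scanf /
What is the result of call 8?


;; cabinet.crv(p→/supla) ~> ok
;; cabinet.carryto(s→/slebrowi, d→/supla) ~> ToolError: exists
;; cabinet.jot(p→/ge, c→bra) ~> created
;; cabinet.strike(p→/ge) ~> ok
;; unitron.express(v→-5/2, u_from→g, u_to→kg) ~> -1/400
;; unitron.express(v→ANS, u_from→C, u_to→K) ~> 109259/400
;; unitron.express(v→ANS, u_from→day, u_to→h) ~> 327777/50
;; cabinet.scanf(p→/) ~> [slebrowi, supla/]
;; cabinet.crv(p→/supla/sniflu) ~> ok
;; unitron.express(v→-98, u_from→ft, u_to→yd) ~> -98/3
;; cabinet.scanf(p→/) ~> [slebrowi, supla/]

Answer: [slebrowi, supla/]


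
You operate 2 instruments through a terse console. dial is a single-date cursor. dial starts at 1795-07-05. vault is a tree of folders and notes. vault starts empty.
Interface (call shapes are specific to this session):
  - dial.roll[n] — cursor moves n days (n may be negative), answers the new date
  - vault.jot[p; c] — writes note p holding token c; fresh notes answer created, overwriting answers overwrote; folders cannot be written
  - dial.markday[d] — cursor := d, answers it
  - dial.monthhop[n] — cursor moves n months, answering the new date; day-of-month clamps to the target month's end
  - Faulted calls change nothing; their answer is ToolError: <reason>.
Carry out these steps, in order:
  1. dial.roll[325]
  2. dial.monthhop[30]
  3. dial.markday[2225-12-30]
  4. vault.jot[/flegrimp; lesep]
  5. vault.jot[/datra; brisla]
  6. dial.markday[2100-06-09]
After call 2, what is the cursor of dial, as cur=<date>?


Answer: cur=1798-11-25

Derivation:
I run dial.roll with n: 325, — result: 1796-05-25.
Invoking dial.monthhop with n: 30: 1798-11-25.
I invoke dial.markday with d: 2225-12-30, which returns 2225-12-30.
Invoking vault.jot with p: /flegrimp, c: lesep, → created.
Invoking vault.jot with p: /datra, c: brisla, which returns created.
I try dial.markday with d: 2100-06-09, → 2100-06-09.


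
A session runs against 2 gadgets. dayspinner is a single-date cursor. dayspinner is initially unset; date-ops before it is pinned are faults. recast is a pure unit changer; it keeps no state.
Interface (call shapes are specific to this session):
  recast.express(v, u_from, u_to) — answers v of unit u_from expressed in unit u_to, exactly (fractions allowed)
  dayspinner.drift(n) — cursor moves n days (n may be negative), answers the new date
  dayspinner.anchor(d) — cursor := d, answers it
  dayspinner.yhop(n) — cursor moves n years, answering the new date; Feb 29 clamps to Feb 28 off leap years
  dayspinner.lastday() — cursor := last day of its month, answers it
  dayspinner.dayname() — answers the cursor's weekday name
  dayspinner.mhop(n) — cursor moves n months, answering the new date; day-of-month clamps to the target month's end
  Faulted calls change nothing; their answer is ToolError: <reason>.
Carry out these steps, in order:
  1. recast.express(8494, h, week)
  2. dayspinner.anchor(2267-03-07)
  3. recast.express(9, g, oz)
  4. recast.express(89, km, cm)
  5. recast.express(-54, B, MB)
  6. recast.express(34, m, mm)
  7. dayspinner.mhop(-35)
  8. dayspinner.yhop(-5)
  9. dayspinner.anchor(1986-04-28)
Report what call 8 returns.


Answer: 2259-04-07

Derivation:
[in] recast.express v: 8494 u_from: h u_to: week
= 4247/84
[in] dayspinner.anchor d: 2267-03-07
= 2267-03-07
[in] recast.express v: 9 u_from: g u_to: oz
= 14400000/45359237
[in] recast.express v: 89 u_from: km u_to: cm
= 8900000
[in] recast.express v: -54 u_from: B u_to: MB
= -27/500000
[in] recast.express v: 34 u_from: m u_to: mm
= 34000
[in] dayspinner.mhop n: -35
= 2264-04-07
[in] dayspinner.yhop n: -5
= 2259-04-07
[in] dayspinner.anchor d: 1986-04-28
= 1986-04-28


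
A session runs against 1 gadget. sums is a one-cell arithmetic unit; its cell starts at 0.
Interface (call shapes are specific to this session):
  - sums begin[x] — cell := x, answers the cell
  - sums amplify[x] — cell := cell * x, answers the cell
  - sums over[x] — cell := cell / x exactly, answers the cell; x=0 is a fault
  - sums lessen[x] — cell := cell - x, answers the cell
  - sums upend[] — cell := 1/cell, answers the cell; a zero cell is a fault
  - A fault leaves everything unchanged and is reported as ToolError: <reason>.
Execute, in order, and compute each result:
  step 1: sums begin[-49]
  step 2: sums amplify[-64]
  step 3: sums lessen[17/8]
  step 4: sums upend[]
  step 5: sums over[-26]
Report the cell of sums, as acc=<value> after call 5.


# sums begin(x=-49) == -49
# sums amplify(x=-64) == 3136
# sums lessen(x=17/8) == 25071/8
# sums upend() == 8/25071
# sums over(x=-26) == -4/325923

Answer: acc=-4/325923


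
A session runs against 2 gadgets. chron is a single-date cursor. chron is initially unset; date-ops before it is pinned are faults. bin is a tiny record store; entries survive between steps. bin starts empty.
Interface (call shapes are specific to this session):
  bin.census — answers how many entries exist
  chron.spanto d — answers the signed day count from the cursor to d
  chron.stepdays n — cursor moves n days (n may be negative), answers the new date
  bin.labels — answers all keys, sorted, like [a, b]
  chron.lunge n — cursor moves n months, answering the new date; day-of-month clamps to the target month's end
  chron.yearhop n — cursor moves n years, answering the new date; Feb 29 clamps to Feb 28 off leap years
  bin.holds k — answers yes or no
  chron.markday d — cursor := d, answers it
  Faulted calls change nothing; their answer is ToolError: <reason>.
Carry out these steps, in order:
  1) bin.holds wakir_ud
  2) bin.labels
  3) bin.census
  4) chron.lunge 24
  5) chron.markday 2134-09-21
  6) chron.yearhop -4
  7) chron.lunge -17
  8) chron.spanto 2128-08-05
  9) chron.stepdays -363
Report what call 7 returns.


CALL bin.holds[k=wakir_ud]
RET  no
CALL bin.labels[]
RET  []
CALL bin.census[]
RET  0
CALL chron.lunge[n=24]
RET  ToolError: no date set
CALL chron.markday[d=2134-09-21]
RET  2134-09-21
CALL chron.yearhop[n=-4]
RET  2130-09-21
CALL chron.lunge[n=-17]
RET  2129-04-21
CALL chron.spanto[d=2128-08-05]
RET  -259
CALL chron.stepdays[n=-363]
RET  2128-04-23

Answer: 2129-04-21


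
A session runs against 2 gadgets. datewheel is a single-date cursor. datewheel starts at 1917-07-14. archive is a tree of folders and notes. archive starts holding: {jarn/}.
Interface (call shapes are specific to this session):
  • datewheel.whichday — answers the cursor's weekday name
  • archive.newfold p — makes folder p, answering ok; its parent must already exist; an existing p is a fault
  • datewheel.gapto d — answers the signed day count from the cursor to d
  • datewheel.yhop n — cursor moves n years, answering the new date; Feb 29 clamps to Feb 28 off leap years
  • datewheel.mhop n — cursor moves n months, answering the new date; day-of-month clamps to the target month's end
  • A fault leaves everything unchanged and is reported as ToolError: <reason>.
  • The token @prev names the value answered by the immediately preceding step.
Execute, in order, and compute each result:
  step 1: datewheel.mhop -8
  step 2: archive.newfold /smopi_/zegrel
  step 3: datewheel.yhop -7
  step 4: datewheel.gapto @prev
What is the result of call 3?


% 1. datewheel.mhop(n→-8) => 1916-11-14
% 2. archive.newfold(p→/smopi_/zegrel) => ToolError: no parent
% 3. datewheel.yhop(n→-7) => 1909-11-14
% 4. datewheel.gapto(d→@prev) => 0

Answer: 1909-11-14


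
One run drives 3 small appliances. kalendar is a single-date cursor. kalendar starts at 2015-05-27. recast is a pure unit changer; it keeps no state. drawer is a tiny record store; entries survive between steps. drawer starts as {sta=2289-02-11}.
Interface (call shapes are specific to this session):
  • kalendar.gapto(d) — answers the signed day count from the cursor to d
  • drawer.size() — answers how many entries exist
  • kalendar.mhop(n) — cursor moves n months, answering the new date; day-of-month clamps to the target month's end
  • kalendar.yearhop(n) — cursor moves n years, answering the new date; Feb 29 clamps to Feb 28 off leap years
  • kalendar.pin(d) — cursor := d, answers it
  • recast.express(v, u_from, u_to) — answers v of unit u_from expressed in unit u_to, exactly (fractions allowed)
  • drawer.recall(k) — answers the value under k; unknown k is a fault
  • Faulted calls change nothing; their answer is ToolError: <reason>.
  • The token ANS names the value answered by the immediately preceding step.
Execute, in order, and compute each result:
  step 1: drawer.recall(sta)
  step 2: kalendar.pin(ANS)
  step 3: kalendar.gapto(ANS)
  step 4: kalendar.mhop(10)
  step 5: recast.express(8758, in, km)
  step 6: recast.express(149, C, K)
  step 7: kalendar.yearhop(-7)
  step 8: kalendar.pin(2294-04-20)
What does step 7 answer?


% recall(k→sta) ~> 2289-02-11
% pin(d→ANS) ~> 2289-02-11
% gapto(d→ANS) ~> 0
% mhop(n→10) ~> 2289-12-11
% express(v→8758, u_from→in, u_to→km) ~> 556133/2500000
% express(v→149, u_from→C, u_to→K) ~> 8443/20
% yearhop(n→-7) ~> 2282-12-11
% pin(d→2294-04-20) ~> 2294-04-20

Answer: 2282-12-11


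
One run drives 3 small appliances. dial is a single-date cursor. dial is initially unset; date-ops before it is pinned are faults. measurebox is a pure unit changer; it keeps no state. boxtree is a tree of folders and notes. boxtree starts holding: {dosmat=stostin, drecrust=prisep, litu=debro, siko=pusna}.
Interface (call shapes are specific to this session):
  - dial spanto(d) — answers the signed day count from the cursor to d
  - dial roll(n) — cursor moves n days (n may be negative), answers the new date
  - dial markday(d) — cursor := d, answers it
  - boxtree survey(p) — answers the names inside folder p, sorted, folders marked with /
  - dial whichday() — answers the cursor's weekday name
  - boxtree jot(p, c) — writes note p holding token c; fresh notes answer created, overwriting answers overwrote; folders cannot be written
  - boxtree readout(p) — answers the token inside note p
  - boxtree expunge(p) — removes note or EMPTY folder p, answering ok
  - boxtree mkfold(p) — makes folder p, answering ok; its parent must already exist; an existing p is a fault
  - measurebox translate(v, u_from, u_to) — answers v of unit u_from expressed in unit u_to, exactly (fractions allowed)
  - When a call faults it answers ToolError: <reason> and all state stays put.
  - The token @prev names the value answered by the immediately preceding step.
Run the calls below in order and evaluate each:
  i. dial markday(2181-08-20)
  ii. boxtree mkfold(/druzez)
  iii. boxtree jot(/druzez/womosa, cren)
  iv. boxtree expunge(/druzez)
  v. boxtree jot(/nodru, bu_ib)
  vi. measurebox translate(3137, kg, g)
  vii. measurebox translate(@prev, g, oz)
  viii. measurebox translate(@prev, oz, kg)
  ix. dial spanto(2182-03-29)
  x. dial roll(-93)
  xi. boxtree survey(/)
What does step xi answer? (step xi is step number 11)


Invoking dial markday passing d: 2181-08-20, — result: 2181-08-20.
I use boxtree mkfold passing p: /druzez, giving ok.
Invoking boxtree jot passing p: /druzez/womosa, c: cren, giving created.
Next I call boxtree expunge passing p: /druzez, and see ToolError: not empty.
I call boxtree jot passing p: /nodru, c: bu_ib, giving created.
I try measurebox translate passing v: 3137, u_from: kg, u_to: g, giving 3137000.
Calling measurebox translate passing v: @prev, u_from: g, u_to: oz: 5019200000000/45359237.
Invoking measurebox translate passing v: @prev, u_from: oz, u_to: kg, — result: 3137.
I run dial spanto passing d: 2182-03-29, which returns 221.
Next I call dial roll passing n: -93, which returns 2181-05-19.
Using boxtree survey passing p: /: [dosmat, drecrust, druzez/, litu, nodru, siko].

Answer: [dosmat, drecrust, druzez/, litu, nodru, siko]


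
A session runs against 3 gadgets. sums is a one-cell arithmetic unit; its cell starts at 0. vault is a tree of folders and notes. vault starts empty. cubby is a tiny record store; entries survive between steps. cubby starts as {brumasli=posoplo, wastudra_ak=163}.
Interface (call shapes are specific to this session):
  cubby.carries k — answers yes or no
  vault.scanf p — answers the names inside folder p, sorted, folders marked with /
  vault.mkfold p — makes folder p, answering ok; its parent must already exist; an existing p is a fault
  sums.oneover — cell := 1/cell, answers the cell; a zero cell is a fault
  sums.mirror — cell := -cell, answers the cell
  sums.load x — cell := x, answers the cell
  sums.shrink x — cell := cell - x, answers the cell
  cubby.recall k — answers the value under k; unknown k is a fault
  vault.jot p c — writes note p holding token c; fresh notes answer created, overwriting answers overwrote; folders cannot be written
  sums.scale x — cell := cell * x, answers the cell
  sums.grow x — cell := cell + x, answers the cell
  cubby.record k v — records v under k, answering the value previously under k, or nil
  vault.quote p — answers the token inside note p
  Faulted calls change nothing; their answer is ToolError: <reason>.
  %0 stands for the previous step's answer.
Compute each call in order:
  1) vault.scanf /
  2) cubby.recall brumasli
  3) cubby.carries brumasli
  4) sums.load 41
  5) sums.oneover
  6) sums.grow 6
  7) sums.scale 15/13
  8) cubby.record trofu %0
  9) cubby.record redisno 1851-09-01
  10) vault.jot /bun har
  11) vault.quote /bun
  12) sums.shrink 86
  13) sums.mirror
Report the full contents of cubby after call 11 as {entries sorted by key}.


Answer: {brumasli=posoplo, redisno=1851-09-01, trofu=285/41, wastudra_ak=163}

Derivation:
I invoke scanf(p='/'), giving [].
Next I call recall(k='brumasli'), yielding posoplo.
Invoking carries(k='brumasli'), — result: yes.
I invoke load(x='41'), giving 41.
Now I run oneover(), which returns 1/41.
Invoking grow(x='6'), → 247/41.
I run scale(x='15/13'), yielding 285/41.
I run record(k='trofu', v='%0'), which returns nil.
Then record(k='redisno', v='1851-09-01'), and see nil.
I use jot(p='/bun', c='har'), and observe created.
I try quote(p='/bun'), → har.
I invoke shrink(x='86'), and get -3241/41.
I invoke mirror, and see 3241/41.


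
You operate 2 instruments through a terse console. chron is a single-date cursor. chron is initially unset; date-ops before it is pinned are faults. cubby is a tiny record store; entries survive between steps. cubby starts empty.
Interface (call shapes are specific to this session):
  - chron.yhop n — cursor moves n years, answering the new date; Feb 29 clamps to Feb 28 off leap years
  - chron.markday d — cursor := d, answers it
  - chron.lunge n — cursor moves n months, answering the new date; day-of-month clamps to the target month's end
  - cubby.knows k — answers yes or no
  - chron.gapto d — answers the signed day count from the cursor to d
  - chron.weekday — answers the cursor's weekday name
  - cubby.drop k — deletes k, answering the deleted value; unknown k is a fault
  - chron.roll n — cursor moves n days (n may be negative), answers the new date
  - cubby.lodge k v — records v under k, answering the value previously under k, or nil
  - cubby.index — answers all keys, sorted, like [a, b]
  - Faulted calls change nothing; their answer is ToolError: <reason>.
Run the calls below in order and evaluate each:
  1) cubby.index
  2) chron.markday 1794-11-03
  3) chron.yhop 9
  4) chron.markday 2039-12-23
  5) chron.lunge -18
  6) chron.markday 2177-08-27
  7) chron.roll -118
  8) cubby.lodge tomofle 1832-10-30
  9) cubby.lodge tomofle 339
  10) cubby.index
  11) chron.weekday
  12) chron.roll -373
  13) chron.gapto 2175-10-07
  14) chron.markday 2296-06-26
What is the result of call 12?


Answer: 2176-04-23

Derivation:
Using cubby.index(), and get [].
Next I call chron.markday using d→1794-11-03, → 1794-11-03.
Next I call chron.yhop using n→9, which returns 1803-11-03.
I call chron.markday using d→2039-12-23, and get 2039-12-23.
I use chron.lunge using n→-18, giving 2038-06-23.
Now I run chron.markday using d→2177-08-27, and get 2177-08-27.
Invoking chron.roll using n→-118, giving 2177-05-01.
I call cubby.lodge using k→tomofle, v→1832-10-30, → nil.
Invoking cubby.lodge using k→tomofle, v→339, which returns 1832-10-30.
I try cubby.index: [tomofle].
Then chron.weekday, and observe Thursday.
I use chron.roll using n→-373, which returns 2176-04-23.
Invoking chron.gapto using d→2175-10-07, and get -199.
I use chron.markday using d→2296-06-26, yielding 2296-06-26.


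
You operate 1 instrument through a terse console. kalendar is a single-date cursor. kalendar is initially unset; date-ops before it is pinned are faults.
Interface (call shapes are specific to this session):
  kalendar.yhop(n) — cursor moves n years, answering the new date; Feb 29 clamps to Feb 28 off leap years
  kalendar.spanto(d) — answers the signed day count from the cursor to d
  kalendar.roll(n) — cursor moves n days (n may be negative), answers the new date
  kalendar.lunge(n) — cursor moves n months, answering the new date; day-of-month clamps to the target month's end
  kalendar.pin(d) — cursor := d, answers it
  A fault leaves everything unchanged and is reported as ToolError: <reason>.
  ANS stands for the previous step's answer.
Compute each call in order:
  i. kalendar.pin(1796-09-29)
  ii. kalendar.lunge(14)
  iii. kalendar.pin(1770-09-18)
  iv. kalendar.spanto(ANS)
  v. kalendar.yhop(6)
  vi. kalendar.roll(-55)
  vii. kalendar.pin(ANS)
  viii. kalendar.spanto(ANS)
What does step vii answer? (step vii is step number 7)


Answer: 1776-07-25

Derivation:
Using pin using d→1796-09-29, yielding 1796-09-29.
Invoking lunge using n→14, which returns 1797-11-29.
Next I call pin using d→1770-09-18, which returns 1770-09-18.
Next I call spanto using d→ANS, — result: 0.
Invoking yhop using n→6, and get 1776-09-18.
I try roll using n→-55, yielding 1776-07-25.
I use pin using d→ANS, giving 1776-07-25.
I use spanto using d→ANS: 0.


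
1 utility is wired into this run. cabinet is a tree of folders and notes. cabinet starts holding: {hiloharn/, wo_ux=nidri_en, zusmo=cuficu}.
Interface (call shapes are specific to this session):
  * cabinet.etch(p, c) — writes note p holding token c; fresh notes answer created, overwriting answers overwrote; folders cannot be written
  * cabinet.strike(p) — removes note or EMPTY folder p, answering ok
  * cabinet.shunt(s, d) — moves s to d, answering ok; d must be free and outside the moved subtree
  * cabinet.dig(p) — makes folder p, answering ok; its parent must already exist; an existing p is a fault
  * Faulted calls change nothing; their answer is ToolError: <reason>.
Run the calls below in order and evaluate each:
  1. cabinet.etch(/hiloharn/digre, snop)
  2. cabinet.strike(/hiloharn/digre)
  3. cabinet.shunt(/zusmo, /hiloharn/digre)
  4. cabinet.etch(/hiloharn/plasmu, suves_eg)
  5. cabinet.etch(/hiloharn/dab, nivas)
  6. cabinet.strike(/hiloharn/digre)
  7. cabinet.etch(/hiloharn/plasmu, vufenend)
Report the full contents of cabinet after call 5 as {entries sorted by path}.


>>> cabinet.etch /hiloharn/digre snop
[out] created
>>> cabinet.strike /hiloharn/digre
[out] ok
>>> cabinet.shunt /zusmo /hiloharn/digre
[out] ok
>>> cabinet.etch /hiloharn/plasmu suves_eg
[out] created
>>> cabinet.etch /hiloharn/dab nivas
[out] created
>>> cabinet.strike /hiloharn/digre
[out] ok
>>> cabinet.etch /hiloharn/plasmu vufenend
[out] overwrote

Answer: {hiloharn/, hiloharn/dab=nivas, hiloharn/digre=cuficu, hiloharn/plasmu=suves_eg, wo_ux=nidri_en}
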